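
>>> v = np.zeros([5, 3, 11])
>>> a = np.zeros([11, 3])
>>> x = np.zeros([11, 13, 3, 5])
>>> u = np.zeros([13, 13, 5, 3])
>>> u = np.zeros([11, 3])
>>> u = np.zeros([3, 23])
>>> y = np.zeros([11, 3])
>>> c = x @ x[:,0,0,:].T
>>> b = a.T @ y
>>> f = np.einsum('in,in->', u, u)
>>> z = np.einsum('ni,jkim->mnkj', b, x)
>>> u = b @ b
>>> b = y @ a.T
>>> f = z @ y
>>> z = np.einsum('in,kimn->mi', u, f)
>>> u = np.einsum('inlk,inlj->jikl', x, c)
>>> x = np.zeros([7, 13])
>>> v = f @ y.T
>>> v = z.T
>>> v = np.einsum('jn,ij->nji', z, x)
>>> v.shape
(3, 13, 7)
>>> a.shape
(11, 3)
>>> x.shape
(7, 13)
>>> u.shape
(11, 11, 5, 3)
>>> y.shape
(11, 3)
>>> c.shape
(11, 13, 3, 11)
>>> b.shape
(11, 11)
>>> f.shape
(5, 3, 13, 3)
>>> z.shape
(13, 3)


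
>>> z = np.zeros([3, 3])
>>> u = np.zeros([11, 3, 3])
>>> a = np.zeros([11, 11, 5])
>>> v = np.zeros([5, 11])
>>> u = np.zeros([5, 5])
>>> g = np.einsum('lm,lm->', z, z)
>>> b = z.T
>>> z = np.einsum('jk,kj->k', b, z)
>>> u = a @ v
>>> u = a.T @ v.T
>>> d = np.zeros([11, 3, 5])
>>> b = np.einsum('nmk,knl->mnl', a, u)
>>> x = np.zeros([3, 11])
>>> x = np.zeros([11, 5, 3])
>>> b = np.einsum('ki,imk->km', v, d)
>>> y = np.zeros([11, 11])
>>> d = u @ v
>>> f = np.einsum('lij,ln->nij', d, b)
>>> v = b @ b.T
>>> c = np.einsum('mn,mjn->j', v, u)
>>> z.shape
(3,)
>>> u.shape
(5, 11, 5)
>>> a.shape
(11, 11, 5)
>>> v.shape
(5, 5)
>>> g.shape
()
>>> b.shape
(5, 3)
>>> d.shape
(5, 11, 11)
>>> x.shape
(11, 5, 3)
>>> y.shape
(11, 11)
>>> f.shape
(3, 11, 11)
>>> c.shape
(11,)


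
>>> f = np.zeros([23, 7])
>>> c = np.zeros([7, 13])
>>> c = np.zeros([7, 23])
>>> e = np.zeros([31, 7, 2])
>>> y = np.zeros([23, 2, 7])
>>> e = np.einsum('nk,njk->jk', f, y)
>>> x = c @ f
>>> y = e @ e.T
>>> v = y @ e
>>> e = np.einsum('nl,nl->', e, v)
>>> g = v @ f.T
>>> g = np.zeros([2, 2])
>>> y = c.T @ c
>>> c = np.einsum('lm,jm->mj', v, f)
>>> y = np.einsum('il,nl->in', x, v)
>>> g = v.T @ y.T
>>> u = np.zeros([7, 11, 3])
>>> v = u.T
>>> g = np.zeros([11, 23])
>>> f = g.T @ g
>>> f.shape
(23, 23)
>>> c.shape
(7, 23)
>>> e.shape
()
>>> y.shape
(7, 2)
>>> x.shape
(7, 7)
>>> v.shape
(3, 11, 7)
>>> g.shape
(11, 23)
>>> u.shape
(7, 11, 3)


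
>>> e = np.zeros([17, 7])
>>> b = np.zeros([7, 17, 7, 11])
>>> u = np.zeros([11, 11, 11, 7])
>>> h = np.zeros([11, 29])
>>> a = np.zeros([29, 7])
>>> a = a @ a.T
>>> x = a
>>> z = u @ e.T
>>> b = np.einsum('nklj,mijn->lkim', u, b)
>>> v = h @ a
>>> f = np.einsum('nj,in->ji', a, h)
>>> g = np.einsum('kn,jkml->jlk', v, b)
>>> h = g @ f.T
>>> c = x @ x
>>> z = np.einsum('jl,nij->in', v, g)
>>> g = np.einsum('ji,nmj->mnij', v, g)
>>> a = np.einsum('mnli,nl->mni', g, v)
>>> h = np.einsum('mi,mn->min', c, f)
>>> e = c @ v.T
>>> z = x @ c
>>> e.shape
(29, 11)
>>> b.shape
(11, 11, 17, 7)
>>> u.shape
(11, 11, 11, 7)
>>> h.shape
(29, 29, 11)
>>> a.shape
(7, 11, 11)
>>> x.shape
(29, 29)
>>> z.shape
(29, 29)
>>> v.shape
(11, 29)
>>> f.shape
(29, 11)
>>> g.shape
(7, 11, 29, 11)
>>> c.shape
(29, 29)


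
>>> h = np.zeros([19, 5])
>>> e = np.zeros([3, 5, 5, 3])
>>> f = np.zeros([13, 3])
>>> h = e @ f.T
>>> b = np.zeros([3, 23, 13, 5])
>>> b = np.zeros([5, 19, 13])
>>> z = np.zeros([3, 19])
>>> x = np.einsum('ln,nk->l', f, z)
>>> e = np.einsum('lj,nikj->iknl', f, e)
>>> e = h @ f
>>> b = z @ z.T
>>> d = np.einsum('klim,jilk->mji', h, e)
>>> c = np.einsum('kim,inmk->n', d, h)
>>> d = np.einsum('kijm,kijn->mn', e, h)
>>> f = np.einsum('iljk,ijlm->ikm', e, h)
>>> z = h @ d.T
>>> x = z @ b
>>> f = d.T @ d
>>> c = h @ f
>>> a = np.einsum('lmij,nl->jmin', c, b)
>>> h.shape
(3, 5, 5, 13)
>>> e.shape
(3, 5, 5, 3)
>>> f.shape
(13, 13)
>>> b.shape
(3, 3)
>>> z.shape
(3, 5, 5, 3)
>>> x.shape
(3, 5, 5, 3)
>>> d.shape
(3, 13)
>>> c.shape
(3, 5, 5, 13)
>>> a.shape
(13, 5, 5, 3)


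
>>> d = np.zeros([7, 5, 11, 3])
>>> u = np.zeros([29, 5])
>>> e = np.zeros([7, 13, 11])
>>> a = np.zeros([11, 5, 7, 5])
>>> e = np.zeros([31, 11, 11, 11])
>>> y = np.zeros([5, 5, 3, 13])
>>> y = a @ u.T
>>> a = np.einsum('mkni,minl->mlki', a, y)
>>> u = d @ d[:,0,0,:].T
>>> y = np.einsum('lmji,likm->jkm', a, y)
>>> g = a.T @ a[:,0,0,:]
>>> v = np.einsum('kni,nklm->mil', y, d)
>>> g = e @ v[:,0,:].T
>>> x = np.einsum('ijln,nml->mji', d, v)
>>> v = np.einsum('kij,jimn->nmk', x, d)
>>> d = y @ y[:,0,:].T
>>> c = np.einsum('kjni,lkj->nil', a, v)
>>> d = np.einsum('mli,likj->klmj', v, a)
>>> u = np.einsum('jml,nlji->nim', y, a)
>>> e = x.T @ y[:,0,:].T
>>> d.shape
(5, 11, 3, 5)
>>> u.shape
(11, 5, 7)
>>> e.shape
(7, 5, 5)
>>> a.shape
(11, 29, 5, 5)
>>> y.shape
(5, 7, 29)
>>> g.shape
(31, 11, 11, 3)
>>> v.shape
(3, 11, 29)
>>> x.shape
(29, 5, 7)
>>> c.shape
(5, 5, 3)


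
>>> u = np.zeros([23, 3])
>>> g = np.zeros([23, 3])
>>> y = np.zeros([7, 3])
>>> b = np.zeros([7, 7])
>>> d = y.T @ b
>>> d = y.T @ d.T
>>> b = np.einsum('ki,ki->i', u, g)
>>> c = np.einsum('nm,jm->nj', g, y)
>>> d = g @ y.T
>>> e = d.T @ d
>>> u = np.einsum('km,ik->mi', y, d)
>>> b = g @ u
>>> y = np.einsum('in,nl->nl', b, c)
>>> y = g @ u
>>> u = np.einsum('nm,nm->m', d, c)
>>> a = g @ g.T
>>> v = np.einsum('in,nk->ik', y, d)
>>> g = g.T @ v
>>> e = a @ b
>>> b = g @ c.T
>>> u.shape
(7,)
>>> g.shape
(3, 7)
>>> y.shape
(23, 23)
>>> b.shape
(3, 23)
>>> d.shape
(23, 7)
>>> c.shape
(23, 7)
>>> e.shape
(23, 23)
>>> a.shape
(23, 23)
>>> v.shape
(23, 7)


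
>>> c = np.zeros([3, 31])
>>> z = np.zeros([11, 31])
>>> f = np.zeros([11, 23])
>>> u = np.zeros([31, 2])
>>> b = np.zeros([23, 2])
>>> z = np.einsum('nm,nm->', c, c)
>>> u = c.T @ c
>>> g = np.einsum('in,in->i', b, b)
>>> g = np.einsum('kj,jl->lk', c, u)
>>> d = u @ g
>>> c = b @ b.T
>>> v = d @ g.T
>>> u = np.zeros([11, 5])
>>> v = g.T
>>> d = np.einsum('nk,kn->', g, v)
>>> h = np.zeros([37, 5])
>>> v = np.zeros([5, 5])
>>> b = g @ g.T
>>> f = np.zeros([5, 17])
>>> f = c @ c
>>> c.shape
(23, 23)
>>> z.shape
()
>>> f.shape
(23, 23)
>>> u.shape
(11, 5)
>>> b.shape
(31, 31)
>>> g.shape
(31, 3)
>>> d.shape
()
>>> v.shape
(5, 5)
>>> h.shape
(37, 5)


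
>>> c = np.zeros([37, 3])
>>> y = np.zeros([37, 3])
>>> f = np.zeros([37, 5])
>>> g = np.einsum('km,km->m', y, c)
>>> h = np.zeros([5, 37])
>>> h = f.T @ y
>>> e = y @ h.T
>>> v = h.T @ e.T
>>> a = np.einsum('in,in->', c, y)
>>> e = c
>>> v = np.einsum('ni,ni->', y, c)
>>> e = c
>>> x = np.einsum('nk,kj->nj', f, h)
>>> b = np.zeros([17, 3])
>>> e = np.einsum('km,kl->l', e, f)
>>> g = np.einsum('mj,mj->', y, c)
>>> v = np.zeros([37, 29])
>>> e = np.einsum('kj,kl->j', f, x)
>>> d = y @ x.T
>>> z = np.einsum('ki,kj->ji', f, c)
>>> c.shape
(37, 3)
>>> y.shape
(37, 3)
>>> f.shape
(37, 5)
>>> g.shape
()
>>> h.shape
(5, 3)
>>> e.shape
(5,)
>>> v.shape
(37, 29)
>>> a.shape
()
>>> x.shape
(37, 3)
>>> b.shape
(17, 3)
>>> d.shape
(37, 37)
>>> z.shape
(3, 5)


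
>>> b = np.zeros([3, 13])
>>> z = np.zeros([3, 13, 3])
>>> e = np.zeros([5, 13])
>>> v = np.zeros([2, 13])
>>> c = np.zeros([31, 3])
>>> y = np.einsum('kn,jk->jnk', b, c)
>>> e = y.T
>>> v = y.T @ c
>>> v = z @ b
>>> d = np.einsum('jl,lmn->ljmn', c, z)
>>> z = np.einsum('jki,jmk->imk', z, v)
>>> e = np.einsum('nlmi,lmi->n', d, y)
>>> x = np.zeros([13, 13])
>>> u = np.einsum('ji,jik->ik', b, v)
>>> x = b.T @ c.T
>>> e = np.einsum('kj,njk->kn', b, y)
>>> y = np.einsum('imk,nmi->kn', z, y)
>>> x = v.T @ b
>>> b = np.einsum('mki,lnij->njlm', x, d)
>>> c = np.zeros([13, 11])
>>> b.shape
(31, 3, 3, 13)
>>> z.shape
(3, 13, 13)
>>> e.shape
(3, 31)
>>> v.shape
(3, 13, 13)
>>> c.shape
(13, 11)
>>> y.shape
(13, 31)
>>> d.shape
(3, 31, 13, 3)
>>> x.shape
(13, 13, 13)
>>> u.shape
(13, 13)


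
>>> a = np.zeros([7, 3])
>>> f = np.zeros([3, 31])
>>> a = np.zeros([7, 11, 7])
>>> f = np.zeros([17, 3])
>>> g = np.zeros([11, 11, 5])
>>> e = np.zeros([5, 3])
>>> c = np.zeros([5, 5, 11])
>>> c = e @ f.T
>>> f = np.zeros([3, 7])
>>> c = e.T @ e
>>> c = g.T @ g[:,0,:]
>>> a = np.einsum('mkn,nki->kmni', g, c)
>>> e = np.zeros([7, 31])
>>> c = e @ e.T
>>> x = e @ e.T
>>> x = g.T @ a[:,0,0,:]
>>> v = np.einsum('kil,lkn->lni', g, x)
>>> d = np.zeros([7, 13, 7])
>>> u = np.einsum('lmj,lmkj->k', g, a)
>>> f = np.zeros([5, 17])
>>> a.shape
(11, 11, 5, 5)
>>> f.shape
(5, 17)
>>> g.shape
(11, 11, 5)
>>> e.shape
(7, 31)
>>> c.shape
(7, 7)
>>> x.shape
(5, 11, 5)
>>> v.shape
(5, 5, 11)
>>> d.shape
(7, 13, 7)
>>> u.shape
(5,)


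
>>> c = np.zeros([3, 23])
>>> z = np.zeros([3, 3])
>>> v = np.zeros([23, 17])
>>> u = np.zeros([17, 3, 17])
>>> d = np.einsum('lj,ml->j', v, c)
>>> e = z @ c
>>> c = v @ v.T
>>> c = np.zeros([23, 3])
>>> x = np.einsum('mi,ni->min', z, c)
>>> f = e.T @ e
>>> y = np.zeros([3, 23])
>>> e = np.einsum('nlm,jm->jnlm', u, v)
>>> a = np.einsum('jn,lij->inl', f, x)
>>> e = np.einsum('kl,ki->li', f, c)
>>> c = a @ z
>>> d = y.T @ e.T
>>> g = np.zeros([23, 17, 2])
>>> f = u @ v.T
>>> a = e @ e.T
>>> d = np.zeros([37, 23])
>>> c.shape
(3, 23, 3)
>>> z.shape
(3, 3)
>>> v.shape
(23, 17)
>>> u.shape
(17, 3, 17)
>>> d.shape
(37, 23)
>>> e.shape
(23, 3)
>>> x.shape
(3, 3, 23)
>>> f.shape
(17, 3, 23)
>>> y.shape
(3, 23)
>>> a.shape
(23, 23)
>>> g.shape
(23, 17, 2)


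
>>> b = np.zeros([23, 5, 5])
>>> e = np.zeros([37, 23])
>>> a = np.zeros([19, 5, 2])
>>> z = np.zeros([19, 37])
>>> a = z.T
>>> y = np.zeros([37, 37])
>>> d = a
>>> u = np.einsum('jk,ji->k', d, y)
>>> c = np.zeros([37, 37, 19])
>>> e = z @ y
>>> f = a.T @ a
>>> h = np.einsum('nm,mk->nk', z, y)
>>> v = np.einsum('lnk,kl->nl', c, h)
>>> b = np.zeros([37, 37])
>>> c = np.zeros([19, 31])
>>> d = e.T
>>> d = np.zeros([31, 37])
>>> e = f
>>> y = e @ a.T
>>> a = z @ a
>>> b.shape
(37, 37)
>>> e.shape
(19, 19)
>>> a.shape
(19, 19)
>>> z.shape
(19, 37)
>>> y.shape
(19, 37)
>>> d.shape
(31, 37)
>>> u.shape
(19,)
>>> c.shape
(19, 31)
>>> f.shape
(19, 19)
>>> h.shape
(19, 37)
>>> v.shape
(37, 37)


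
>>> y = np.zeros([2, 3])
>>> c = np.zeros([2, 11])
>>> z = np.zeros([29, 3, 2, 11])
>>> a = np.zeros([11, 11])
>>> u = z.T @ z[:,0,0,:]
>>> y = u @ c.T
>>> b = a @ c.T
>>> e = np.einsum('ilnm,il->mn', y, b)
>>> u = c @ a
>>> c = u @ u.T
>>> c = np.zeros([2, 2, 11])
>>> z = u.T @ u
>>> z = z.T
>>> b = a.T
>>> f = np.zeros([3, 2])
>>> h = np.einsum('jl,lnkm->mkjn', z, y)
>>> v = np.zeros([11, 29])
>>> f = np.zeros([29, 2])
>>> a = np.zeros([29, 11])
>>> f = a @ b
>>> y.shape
(11, 2, 3, 2)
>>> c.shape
(2, 2, 11)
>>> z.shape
(11, 11)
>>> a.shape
(29, 11)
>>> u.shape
(2, 11)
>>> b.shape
(11, 11)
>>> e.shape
(2, 3)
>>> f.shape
(29, 11)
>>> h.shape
(2, 3, 11, 2)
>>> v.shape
(11, 29)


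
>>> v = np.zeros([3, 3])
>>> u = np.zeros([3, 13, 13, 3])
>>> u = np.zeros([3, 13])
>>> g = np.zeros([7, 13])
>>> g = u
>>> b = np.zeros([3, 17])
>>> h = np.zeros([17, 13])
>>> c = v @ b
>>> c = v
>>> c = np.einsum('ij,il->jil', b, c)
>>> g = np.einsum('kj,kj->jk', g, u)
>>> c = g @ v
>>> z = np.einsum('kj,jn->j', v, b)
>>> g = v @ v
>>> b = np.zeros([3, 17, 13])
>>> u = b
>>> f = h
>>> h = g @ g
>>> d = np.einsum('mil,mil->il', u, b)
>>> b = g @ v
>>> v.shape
(3, 3)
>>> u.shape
(3, 17, 13)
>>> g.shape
(3, 3)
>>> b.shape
(3, 3)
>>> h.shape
(3, 3)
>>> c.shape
(13, 3)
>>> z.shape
(3,)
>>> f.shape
(17, 13)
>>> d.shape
(17, 13)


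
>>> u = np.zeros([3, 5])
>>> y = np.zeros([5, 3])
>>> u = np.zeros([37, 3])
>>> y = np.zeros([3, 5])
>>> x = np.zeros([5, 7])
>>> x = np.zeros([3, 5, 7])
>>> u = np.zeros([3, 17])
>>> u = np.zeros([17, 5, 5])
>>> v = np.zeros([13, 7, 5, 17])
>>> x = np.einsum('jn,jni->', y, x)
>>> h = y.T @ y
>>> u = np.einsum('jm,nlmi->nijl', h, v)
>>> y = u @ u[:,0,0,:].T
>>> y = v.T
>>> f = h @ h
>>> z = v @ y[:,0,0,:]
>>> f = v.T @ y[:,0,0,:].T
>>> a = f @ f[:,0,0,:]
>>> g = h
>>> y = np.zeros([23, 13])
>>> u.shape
(13, 17, 5, 7)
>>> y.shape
(23, 13)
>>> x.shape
()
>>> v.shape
(13, 7, 5, 17)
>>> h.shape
(5, 5)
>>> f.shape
(17, 5, 7, 17)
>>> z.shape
(13, 7, 5, 13)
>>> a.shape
(17, 5, 7, 17)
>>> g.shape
(5, 5)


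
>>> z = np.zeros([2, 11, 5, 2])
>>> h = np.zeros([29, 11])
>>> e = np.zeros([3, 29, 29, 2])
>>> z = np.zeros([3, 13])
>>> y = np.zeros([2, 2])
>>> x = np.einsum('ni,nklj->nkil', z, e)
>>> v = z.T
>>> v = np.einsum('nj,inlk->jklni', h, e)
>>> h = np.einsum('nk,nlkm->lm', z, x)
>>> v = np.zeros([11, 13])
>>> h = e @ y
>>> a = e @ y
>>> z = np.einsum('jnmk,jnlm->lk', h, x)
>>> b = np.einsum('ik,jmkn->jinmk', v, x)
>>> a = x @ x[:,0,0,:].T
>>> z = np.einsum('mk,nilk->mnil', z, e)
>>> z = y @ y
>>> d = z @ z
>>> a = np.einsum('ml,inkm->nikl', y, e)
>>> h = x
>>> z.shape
(2, 2)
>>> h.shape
(3, 29, 13, 29)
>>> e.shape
(3, 29, 29, 2)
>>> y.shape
(2, 2)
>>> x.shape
(3, 29, 13, 29)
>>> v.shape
(11, 13)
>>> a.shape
(29, 3, 29, 2)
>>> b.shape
(3, 11, 29, 29, 13)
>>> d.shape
(2, 2)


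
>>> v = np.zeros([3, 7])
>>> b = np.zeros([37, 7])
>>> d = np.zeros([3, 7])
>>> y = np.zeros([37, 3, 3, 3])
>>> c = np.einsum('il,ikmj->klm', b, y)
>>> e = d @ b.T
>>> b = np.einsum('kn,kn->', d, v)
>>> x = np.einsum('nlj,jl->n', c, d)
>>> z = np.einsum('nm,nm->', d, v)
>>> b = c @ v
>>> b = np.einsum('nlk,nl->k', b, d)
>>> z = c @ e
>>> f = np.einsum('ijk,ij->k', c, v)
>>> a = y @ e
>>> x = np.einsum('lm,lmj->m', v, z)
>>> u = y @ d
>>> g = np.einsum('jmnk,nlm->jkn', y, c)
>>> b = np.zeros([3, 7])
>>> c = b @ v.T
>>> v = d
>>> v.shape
(3, 7)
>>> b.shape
(3, 7)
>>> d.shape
(3, 7)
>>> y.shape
(37, 3, 3, 3)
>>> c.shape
(3, 3)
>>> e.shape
(3, 37)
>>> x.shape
(7,)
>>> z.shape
(3, 7, 37)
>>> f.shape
(3,)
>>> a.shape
(37, 3, 3, 37)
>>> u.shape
(37, 3, 3, 7)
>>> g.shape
(37, 3, 3)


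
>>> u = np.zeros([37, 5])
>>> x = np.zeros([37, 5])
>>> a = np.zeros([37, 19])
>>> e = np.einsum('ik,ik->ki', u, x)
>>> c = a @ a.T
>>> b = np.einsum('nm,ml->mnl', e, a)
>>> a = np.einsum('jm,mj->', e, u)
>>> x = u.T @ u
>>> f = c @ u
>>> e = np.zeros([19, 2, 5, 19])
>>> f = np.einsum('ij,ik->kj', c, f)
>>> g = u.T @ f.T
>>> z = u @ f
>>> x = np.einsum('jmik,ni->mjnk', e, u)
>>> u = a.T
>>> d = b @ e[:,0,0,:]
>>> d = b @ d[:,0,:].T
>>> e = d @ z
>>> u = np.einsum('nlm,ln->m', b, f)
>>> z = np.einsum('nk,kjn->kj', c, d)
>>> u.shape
(19,)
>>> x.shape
(2, 19, 37, 19)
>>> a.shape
()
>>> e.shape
(37, 5, 37)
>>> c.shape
(37, 37)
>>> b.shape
(37, 5, 19)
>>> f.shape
(5, 37)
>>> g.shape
(5, 5)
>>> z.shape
(37, 5)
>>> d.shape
(37, 5, 37)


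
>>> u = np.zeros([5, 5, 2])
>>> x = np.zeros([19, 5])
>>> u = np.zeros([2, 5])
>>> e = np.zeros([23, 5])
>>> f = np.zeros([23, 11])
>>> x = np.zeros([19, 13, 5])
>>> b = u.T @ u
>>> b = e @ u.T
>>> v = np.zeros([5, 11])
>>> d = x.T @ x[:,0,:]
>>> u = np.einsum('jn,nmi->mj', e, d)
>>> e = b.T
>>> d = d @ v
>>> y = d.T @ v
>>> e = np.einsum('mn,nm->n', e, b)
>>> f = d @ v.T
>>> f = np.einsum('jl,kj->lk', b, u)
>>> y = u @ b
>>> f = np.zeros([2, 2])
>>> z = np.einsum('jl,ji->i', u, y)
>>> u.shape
(13, 23)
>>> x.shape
(19, 13, 5)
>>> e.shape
(23,)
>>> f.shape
(2, 2)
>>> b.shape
(23, 2)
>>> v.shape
(5, 11)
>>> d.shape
(5, 13, 11)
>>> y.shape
(13, 2)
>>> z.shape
(2,)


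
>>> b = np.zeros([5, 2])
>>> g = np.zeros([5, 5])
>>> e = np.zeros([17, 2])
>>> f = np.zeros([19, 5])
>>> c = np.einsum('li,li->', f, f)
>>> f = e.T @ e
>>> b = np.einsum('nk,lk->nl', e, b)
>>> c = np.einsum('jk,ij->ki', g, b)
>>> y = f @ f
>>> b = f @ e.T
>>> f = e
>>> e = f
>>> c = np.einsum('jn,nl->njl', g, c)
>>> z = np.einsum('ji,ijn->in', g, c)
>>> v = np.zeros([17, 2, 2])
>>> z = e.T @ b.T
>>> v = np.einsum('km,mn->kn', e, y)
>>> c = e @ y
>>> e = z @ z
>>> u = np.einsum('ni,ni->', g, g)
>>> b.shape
(2, 17)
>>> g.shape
(5, 5)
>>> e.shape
(2, 2)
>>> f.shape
(17, 2)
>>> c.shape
(17, 2)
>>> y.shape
(2, 2)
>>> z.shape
(2, 2)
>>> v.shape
(17, 2)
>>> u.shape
()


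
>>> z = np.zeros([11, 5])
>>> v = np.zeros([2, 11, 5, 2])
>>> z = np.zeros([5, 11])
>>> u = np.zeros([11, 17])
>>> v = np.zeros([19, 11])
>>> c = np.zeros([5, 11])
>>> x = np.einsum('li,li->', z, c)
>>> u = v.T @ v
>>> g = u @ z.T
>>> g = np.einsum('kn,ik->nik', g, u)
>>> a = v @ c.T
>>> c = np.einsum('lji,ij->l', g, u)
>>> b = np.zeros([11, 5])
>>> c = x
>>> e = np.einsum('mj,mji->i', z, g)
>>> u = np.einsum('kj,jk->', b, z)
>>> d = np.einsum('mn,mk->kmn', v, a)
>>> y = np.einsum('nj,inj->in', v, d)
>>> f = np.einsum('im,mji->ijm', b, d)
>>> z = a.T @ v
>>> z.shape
(5, 11)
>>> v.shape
(19, 11)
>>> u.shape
()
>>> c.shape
()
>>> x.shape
()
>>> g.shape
(5, 11, 11)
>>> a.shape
(19, 5)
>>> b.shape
(11, 5)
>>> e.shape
(11,)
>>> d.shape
(5, 19, 11)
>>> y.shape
(5, 19)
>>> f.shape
(11, 19, 5)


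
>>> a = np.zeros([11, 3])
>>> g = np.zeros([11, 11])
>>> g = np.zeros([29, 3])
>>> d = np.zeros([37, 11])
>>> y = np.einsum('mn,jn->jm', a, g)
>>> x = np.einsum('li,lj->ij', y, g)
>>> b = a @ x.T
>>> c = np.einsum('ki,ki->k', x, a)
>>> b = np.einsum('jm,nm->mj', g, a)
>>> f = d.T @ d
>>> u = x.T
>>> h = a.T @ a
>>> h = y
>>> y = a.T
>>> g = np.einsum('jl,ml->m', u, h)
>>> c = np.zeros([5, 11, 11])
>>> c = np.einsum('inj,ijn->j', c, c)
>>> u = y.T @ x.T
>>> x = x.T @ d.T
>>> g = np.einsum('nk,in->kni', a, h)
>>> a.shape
(11, 3)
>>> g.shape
(3, 11, 29)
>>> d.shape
(37, 11)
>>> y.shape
(3, 11)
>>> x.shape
(3, 37)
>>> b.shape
(3, 29)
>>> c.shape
(11,)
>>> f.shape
(11, 11)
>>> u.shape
(11, 11)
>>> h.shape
(29, 11)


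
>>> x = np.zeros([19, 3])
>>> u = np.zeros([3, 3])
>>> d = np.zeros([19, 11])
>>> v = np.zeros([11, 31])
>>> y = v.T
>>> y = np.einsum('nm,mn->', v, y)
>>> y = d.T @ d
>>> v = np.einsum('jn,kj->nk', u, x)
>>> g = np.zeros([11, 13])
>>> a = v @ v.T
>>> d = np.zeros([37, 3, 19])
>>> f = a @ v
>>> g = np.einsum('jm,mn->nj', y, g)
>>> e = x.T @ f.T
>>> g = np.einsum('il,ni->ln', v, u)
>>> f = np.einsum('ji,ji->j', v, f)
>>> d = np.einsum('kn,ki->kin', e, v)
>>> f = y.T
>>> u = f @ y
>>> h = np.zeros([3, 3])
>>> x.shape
(19, 3)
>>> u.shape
(11, 11)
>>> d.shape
(3, 19, 3)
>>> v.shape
(3, 19)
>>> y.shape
(11, 11)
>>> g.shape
(19, 3)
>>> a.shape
(3, 3)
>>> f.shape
(11, 11)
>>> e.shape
(3, 3)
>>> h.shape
(3, 3)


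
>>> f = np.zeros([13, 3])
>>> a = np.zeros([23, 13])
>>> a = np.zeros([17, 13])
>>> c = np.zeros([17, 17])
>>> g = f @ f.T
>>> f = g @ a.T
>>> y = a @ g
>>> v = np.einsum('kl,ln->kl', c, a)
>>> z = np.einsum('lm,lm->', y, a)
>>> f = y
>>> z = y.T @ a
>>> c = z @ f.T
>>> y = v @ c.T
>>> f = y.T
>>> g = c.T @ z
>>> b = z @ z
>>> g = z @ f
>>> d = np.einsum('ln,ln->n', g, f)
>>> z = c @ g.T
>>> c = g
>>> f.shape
(13, 17)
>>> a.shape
(17, 13)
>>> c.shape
(13, 17)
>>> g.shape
(13, 17)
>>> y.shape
(17, 13)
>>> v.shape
(17, 17)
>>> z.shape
(13, 13)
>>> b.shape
(13, 13)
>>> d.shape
(17,)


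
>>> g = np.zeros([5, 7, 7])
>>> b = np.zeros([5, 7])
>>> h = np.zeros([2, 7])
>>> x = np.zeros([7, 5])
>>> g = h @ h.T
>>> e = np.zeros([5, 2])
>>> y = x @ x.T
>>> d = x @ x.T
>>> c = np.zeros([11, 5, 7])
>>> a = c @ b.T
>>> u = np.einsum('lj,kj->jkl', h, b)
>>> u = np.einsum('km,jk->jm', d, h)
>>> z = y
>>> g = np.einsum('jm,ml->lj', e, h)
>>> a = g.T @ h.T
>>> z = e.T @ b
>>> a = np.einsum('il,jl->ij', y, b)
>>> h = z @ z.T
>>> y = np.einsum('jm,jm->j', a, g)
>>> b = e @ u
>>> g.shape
(7, 5)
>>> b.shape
(5, 7)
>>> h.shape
(2, 2)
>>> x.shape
(7, 5)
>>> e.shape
(5, 2)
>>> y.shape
(7,)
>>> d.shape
(7, 7)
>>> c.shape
(11, 5, 7)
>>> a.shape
(7, 5)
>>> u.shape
(2, 7)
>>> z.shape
(2, 7)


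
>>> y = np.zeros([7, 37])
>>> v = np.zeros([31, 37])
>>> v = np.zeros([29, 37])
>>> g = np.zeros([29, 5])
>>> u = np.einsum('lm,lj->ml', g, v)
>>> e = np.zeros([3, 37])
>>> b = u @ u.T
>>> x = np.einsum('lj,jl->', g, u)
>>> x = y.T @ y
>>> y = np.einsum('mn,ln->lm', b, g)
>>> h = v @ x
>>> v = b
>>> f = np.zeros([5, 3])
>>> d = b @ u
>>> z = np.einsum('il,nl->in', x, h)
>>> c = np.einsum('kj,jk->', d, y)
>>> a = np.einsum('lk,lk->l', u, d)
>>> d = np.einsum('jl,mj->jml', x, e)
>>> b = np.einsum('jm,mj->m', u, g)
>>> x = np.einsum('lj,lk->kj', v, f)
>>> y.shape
(29, 5)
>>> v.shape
(5, 5)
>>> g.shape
(29, 5)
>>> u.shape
(5, 29)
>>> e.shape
(3, 37)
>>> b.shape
(29,)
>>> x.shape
(3, 5)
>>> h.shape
(29, 37)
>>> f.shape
(5, 3)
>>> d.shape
(37, 3, 37)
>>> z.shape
(37, 29)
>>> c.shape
()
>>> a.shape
(5,)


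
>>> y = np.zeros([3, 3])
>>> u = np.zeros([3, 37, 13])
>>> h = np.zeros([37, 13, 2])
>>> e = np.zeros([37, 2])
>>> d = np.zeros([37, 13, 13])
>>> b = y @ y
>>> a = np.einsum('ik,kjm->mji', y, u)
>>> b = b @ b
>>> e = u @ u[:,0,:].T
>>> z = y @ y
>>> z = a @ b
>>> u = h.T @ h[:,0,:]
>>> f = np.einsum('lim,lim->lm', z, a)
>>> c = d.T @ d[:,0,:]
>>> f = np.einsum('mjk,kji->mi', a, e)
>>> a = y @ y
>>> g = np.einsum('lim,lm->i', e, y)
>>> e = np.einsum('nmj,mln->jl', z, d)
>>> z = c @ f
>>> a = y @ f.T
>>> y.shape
(3, 3)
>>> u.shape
(2, 13, 2)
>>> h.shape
(37, 13, 2)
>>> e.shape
(3, 13)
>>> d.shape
(37, 13, 13)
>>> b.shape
(3, 3)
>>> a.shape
(3, 13)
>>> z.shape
(13, 13, 3)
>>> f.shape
(13, 3)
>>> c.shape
(13, 13, 13)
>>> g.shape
(37,)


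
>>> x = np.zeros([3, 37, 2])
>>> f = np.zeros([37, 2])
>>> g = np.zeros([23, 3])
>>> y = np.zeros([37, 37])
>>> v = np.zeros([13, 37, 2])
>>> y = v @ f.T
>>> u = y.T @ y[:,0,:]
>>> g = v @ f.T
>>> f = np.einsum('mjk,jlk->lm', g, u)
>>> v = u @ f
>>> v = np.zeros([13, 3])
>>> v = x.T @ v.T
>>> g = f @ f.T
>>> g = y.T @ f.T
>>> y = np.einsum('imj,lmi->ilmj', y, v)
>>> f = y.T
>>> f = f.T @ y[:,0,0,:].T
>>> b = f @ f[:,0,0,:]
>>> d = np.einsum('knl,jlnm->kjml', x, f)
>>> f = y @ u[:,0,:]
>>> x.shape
(3, 37, 2)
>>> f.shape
(13, 2, 37, 37)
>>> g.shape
(37, 37, 37)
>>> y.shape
(13, 2, 37, 37)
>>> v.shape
(2, 37, 13)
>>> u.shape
(37, 37, 37)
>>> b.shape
(13, 2, 37, 13)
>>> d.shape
(3, 13, 13, 2)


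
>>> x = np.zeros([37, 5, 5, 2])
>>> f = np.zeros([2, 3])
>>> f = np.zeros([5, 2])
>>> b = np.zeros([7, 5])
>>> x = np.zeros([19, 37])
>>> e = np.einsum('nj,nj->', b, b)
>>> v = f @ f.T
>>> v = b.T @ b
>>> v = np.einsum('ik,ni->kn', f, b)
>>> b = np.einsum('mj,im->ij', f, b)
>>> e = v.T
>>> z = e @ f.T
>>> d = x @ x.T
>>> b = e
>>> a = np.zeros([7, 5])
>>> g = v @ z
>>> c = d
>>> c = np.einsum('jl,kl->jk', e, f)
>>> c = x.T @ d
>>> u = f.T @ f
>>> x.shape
(19, 37)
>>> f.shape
(5, 2)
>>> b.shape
(7, 2)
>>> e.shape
(7, 2)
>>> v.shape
(2, 7)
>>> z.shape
(7, 5)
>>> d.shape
(19, 19)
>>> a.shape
(7, 5)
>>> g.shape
(2, 5)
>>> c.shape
(37, 19)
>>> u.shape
(2, 2)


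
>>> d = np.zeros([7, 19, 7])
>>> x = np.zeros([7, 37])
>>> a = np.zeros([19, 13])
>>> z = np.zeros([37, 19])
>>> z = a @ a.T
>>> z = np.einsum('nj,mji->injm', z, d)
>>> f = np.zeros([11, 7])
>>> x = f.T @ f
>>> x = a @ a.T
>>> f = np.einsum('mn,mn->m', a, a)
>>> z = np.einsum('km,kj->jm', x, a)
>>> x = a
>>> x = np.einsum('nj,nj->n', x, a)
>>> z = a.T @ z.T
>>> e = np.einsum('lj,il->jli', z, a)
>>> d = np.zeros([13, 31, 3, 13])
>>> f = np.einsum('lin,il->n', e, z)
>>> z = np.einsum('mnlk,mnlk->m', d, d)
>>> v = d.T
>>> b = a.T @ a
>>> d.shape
(13, 31, 3, 13)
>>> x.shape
(19,)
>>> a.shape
(19, 13)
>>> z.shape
(13,)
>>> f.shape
(19,)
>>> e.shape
(13, 13, 19)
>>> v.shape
(13, 3, 31, 13)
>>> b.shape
(13, 13)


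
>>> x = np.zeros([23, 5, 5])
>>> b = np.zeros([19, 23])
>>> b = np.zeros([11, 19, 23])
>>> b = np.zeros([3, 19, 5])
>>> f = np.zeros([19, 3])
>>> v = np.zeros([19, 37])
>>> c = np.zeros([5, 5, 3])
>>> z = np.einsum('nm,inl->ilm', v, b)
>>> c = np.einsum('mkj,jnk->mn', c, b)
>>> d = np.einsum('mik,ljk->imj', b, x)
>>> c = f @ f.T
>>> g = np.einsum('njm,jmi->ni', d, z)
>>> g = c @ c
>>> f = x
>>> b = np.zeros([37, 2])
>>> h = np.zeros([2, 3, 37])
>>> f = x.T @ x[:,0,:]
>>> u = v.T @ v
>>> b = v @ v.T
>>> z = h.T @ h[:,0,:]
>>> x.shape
(23, 5, 5)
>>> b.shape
(19, 19)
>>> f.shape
(5, 5, 5)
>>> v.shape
(19, 37)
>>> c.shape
(19, 19)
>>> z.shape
(37, 3, 37)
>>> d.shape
(19, 3, 5)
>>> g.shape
(19, 19)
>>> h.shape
(2, 3, 37)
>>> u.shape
(37, 37)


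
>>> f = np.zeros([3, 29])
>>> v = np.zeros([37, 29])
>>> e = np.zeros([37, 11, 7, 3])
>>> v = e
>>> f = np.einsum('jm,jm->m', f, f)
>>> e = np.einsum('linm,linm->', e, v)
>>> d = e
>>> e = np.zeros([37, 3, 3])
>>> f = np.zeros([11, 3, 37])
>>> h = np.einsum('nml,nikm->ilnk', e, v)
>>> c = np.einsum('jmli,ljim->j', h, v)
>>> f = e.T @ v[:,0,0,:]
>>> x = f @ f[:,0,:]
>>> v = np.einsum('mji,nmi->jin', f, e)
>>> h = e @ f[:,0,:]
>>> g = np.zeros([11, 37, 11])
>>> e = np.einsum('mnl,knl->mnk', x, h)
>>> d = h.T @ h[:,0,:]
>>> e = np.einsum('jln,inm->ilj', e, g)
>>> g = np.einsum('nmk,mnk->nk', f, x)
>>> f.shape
(3, 3, 3)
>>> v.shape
(3, 3, 37)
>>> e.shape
(11, 3, 3)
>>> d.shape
(3, 3, 3)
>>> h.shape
(37, 3, 3)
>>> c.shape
(11,)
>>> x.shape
(3, 3, 3)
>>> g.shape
(3, 3)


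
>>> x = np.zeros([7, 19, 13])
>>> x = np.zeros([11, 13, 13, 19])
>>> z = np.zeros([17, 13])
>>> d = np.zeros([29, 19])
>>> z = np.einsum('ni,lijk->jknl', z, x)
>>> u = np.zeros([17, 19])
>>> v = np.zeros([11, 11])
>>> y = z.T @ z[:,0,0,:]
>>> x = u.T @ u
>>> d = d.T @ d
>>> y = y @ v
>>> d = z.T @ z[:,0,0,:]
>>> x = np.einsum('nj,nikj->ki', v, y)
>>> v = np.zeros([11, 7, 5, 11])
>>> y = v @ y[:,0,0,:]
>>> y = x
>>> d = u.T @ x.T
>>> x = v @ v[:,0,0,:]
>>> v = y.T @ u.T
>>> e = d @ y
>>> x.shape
(11, 7, 5, 11)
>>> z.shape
(13, 19, 17, 11)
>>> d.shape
(19, 19)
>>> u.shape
(17, 19)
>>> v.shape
(17, 17)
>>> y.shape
(19, 17)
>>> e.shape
(19, 17)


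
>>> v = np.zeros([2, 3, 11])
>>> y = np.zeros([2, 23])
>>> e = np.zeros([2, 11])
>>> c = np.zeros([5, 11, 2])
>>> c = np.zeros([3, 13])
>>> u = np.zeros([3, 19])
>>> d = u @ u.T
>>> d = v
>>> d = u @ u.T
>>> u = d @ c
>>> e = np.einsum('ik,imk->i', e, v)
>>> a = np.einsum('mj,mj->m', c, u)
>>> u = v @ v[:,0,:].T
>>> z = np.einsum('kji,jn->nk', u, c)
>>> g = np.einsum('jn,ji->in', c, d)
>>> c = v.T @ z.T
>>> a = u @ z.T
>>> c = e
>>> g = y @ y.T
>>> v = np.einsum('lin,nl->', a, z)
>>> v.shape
()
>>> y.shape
(2, 23)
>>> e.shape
(2,)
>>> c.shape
(2,)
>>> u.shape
(2, 3, 2)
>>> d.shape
(3, 3)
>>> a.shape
(2, 3, 13)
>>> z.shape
(13, 2)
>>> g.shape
(2, 2)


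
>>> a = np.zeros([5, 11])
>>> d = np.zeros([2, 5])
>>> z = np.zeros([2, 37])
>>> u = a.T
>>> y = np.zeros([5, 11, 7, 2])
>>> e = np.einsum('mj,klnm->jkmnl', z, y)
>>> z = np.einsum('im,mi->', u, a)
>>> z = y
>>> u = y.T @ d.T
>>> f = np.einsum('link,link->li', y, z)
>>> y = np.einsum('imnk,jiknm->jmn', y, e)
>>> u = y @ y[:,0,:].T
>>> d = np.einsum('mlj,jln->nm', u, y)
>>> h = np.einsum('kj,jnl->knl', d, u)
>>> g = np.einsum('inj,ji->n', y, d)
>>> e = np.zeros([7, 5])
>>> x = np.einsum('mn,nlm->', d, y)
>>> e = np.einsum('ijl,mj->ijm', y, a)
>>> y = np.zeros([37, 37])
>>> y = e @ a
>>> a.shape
(5, 11)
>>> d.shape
(7, 37)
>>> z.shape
(5, 11, 7, 2)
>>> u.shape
(37, 11, 37)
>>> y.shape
(37, 11, 11)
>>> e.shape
(37, 11, 5)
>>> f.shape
(5, 11)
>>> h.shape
(7, 11, 37)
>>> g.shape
(11,)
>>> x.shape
()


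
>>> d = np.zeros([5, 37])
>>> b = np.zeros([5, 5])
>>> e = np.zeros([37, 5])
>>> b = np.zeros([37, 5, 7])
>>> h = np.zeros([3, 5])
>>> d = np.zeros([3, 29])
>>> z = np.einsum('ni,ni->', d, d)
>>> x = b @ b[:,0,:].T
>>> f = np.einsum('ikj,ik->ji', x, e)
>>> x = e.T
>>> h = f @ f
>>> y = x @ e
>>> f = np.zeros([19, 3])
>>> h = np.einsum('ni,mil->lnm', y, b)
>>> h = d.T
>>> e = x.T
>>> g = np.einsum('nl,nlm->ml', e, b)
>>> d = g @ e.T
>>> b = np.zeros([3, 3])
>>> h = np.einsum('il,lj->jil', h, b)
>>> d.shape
(7, 37)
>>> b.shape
(3, 3)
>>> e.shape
(37, 5)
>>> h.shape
(3, 29, 3)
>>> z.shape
()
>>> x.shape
(5, 37)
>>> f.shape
(19, 3)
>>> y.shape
(5, 5)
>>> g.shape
(7, 5)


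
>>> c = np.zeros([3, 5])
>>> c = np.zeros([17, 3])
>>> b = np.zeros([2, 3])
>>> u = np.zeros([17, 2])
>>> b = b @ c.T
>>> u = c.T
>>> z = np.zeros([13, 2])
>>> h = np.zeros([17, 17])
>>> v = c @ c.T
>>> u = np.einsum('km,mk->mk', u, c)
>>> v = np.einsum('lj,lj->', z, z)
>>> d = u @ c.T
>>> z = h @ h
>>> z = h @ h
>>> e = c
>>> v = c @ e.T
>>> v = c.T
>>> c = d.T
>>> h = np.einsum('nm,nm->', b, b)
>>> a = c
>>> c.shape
(17, 17)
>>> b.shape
(2, 17)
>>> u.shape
(17, 3)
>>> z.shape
(17, 17)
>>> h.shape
()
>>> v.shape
(3, 17)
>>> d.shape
(17, 17)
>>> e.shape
(17, 3)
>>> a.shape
(17, 17)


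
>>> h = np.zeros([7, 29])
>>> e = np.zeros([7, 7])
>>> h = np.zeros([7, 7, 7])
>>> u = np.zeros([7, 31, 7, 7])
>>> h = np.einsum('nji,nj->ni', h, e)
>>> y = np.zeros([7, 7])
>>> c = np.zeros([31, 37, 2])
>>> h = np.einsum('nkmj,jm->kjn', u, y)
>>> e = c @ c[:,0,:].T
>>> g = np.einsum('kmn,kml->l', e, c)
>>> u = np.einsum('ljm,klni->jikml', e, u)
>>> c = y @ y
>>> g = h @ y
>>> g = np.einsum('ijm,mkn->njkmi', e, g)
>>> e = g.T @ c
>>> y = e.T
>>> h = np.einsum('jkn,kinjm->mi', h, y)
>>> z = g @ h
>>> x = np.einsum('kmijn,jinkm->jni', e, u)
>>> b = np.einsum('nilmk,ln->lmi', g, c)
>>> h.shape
(31, 37)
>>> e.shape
(31, 31, 7, 37, 7)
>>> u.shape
(37, 7, 7, 31, 31)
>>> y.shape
(7, 37, 7, 31, 31)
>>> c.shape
(7, 7)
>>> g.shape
(7, 37, 7, 31, 31)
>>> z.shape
(7, 37, 7, 31, 37)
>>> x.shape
(37, 7, 7)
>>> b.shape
(7, 31, 37)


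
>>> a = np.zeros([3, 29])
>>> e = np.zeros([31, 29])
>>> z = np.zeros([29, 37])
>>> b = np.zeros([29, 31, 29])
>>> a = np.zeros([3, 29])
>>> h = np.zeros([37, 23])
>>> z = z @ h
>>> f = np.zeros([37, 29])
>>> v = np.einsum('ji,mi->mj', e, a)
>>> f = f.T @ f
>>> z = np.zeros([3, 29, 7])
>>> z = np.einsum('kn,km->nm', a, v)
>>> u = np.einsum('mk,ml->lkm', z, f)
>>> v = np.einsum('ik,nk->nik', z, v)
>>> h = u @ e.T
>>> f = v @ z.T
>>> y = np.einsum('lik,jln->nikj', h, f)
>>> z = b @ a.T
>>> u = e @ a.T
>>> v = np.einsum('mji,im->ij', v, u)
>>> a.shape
(3, 29)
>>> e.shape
(31, 29)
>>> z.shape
(29, 31, 3)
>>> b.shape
(29, 31, 29)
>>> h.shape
(29, 31, 31)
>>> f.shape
(3, 29, 29)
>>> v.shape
(31, 29)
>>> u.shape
(31, 3)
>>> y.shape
(29, 31, 31, 3)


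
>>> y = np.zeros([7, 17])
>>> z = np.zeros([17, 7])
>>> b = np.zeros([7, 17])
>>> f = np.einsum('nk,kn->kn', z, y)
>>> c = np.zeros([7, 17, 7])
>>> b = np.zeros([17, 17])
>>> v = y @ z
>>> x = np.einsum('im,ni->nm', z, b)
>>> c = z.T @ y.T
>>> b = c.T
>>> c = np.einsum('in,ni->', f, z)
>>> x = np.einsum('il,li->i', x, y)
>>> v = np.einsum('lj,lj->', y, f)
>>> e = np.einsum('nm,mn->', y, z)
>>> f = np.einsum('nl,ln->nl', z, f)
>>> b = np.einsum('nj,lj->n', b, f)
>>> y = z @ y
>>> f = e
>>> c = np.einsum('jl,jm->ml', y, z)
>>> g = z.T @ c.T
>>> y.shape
(17, 17)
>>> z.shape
(17, 7)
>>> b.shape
(7,)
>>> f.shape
()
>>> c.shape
(7, 17)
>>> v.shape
()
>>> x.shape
(17,)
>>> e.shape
()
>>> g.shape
(7, 7)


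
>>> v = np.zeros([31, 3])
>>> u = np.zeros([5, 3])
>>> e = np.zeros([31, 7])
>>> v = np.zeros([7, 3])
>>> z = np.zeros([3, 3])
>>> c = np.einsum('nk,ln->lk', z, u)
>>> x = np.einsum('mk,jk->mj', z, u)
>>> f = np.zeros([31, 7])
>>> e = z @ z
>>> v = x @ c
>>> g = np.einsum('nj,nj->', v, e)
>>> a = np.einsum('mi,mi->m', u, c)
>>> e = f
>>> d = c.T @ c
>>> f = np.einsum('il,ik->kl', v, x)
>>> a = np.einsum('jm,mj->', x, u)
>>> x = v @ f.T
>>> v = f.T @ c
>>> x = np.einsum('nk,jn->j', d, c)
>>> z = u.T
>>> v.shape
(3, 3)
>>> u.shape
(5, 3)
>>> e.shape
(31, 7)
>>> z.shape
(3, 5)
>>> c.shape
(5, 3)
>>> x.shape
(5,)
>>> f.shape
(5, 3)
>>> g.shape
()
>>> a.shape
()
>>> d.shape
(3, 3)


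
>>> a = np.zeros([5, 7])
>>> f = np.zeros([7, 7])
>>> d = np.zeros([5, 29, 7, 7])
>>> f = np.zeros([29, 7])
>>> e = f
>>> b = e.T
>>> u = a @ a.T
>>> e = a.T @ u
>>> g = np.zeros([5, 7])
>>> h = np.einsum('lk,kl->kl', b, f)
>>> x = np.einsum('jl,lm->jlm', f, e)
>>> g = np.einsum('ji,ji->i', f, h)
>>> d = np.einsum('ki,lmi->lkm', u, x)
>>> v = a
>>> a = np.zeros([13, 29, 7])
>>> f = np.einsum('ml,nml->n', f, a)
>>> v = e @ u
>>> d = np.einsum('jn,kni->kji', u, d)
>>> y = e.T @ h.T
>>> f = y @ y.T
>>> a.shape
(13, 29, 7)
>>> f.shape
(5, 5)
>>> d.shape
(29, 5, 7)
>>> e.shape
(7, 5)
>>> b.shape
(7, 29)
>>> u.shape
(5, 5)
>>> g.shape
(7,)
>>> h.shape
(29, 7)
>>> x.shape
(29, 7, 5)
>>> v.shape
(7, 5)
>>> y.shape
(5, 29)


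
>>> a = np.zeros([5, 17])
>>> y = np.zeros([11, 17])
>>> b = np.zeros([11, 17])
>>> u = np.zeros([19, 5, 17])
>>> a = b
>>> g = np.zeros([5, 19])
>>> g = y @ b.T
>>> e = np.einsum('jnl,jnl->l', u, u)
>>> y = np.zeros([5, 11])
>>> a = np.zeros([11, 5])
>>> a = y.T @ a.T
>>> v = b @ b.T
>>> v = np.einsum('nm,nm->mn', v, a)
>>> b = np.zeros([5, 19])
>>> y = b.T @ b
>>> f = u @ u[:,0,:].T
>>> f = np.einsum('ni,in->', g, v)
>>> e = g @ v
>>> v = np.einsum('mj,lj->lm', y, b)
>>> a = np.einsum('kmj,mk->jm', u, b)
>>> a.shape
(17, 5)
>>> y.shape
(19, 19)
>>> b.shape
(5, 19)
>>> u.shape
(19, 5, 17)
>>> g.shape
(11, 11)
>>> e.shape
(11, 11)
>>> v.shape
(5, 19)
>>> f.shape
()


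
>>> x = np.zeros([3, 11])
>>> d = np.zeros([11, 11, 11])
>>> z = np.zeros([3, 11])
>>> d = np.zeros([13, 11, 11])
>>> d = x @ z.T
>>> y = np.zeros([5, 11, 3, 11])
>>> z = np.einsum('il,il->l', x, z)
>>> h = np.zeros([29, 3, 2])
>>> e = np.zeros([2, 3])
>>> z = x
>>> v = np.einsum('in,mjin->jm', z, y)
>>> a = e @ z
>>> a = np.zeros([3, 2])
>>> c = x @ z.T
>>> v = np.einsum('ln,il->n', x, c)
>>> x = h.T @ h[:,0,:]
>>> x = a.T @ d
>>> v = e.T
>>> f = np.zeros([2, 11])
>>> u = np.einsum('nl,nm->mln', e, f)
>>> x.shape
(2, 3)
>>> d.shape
(3, 3)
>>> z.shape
(3, 11)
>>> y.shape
(5, 11, 3, 11)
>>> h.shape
(29, 3, 2)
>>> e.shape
(2, 3)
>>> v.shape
(3, 2)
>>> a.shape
(3, 2)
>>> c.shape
(3, 3)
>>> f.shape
(2, 11)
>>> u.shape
(11, 3, 2)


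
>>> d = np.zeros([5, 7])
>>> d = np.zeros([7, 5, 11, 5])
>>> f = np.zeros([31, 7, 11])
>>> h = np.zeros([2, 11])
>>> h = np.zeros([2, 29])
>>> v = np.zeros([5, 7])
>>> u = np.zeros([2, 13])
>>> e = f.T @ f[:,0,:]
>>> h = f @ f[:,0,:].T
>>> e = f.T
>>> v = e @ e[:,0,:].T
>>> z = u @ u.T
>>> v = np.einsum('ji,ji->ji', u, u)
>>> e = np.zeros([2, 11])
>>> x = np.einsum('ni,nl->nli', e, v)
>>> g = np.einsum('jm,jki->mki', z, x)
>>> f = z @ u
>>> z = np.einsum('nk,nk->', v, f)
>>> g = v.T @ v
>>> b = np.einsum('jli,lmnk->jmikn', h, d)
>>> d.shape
(7, 5, 11, 5)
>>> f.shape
(2, 13)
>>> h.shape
(31, 7, 31)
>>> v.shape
(2, 13)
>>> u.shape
(2, 13)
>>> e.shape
(2, 11)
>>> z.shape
()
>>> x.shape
(2, 13, 11)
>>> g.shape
(13, 13)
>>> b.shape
(31, 5, 31, 5, 11)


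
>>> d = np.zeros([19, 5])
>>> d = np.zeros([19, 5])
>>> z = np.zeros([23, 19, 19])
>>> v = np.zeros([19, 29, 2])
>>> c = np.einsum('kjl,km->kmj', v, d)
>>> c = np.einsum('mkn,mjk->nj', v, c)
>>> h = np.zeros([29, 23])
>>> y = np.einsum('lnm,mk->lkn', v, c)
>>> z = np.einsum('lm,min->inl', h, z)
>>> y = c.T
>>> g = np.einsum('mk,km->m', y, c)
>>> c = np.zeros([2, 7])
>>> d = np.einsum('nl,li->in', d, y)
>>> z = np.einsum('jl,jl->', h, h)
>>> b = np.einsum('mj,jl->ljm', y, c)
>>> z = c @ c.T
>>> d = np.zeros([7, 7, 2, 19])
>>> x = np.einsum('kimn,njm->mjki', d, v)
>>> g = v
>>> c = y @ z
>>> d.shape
(7, 7, 2, 19)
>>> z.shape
(2, 2)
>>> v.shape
(19, 29, 2)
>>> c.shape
(5, 2)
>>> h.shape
(29, 23)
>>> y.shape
(5, 2)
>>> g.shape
(19, 29, 2)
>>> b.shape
(7, 2, 5)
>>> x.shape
(2, 29, 7, 7)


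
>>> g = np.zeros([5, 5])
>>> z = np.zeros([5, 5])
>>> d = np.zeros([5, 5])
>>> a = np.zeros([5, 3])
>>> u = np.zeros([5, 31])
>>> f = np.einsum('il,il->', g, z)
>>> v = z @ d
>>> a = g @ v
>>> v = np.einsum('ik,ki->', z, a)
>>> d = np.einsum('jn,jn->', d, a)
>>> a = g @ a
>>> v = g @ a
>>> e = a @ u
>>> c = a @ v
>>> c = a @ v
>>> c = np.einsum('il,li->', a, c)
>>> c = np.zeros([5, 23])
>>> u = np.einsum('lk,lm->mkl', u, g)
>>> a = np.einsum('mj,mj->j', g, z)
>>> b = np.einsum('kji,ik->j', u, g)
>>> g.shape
(5, 5)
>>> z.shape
(5, 5)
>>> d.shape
()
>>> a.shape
(5,)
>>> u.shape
(5, 31, 5)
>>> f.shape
()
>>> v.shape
(5, 5)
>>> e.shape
(5, 31)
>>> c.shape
(5, 23)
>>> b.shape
(31,)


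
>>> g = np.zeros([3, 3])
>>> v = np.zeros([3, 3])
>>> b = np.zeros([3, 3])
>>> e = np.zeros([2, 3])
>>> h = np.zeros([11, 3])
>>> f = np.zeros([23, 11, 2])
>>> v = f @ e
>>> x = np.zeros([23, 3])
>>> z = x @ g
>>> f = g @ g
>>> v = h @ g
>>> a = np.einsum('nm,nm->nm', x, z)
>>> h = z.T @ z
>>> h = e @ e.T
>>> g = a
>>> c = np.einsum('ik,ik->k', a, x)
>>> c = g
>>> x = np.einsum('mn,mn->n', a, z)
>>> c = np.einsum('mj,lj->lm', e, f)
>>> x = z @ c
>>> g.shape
(23, 3)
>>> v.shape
(11, 3)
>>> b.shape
(3, 3)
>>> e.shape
(2, 3)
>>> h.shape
(2, 2)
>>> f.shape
(3, 3)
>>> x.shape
(23, 2)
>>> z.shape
(23, 3)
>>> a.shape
(23, 3)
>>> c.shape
(3, 2)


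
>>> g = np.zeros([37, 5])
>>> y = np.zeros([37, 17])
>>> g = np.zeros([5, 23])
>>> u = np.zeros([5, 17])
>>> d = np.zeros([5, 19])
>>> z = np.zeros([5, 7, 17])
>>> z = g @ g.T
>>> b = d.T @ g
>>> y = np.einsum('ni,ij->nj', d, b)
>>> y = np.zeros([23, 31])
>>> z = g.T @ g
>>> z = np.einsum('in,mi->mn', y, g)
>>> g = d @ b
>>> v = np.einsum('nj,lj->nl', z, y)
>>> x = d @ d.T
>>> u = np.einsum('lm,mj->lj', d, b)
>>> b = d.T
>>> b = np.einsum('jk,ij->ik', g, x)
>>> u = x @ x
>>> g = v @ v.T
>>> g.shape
(5, 5)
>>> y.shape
(23, 31)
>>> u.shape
(5, 5)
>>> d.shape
(5, 19)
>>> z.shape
(5, 31)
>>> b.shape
(5, 23)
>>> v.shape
(5, 23)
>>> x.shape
(5, 5)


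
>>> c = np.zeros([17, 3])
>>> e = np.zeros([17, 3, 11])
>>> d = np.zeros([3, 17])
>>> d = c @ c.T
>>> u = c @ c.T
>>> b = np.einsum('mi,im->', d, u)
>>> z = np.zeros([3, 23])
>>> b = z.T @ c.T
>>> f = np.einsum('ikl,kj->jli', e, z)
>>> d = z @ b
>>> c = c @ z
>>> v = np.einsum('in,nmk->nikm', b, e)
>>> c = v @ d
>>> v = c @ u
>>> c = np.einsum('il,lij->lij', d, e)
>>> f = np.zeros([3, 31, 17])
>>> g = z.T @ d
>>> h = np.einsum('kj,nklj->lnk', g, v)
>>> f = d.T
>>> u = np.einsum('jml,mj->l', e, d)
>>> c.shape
(17, 3, 11)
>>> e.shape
(17, 3, 11)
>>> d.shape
(3, 17)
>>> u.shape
(11,)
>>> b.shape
(23, 17)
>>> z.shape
(3, 23)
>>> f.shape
(17, 3)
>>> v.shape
(17, 23, 11, 17)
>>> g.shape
(23, 17)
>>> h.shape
(11, 17, 23)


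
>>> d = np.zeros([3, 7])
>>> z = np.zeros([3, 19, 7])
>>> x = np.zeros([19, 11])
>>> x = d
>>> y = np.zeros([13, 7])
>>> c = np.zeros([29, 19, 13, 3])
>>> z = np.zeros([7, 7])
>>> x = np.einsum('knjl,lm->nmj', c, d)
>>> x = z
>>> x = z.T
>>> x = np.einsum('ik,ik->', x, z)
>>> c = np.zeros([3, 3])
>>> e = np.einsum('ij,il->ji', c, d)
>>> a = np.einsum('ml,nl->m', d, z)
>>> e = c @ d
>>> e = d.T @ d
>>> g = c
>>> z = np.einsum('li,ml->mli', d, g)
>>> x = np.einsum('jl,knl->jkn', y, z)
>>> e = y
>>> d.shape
(3, 7)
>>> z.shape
(3, 3, 7)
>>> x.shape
(13, 3, 3)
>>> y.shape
(13, 7)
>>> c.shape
(3, 3)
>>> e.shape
(13, 7)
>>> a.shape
(3,)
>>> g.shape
(3, 3)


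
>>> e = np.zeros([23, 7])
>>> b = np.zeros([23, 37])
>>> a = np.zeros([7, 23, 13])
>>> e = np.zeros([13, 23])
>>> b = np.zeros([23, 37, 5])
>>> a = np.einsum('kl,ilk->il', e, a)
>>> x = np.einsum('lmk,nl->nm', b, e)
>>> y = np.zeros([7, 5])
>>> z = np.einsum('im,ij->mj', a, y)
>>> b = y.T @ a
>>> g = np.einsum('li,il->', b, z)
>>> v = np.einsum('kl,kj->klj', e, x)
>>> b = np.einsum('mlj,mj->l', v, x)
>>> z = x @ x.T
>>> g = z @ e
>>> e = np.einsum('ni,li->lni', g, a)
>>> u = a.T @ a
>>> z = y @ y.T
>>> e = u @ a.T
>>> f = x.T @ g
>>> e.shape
(23, 7)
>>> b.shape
(23,)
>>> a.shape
(7, 23)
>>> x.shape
(13, 37)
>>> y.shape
(7, 5)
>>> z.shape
(7, 7)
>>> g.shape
(13, 23)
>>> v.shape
(13, 23, 37)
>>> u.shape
(23, 23)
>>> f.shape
(37, 23)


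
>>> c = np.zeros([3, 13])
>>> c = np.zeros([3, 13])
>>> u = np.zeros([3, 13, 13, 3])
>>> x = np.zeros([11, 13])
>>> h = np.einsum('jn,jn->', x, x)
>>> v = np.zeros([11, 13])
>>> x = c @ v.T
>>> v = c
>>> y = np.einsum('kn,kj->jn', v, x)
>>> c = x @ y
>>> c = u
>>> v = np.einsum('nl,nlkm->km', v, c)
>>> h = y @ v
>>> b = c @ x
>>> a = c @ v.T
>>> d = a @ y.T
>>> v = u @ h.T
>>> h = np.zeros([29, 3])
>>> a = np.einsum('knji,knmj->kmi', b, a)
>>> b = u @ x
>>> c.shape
(3, 13, 13, 3)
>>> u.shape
(3, 13, 13, 3)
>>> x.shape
(3, 11)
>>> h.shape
(29, 3)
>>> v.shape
(3, 13, 13, 11)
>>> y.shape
(11, 13)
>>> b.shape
(3, 13, 13, 11)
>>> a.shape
(3, 13, 11)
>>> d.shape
(3, 13, 13, 11)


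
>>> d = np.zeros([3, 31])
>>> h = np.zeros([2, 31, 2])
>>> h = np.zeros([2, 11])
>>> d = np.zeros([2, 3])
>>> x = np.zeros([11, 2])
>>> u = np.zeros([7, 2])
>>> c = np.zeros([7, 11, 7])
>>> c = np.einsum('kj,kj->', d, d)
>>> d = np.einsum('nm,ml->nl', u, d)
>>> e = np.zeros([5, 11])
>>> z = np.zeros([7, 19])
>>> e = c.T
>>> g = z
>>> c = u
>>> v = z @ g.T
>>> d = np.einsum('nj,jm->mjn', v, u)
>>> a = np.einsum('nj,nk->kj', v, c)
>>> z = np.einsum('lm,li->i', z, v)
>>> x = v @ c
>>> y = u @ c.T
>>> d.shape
(2, 7, 7)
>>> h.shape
(2, 11)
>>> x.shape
(7, 2)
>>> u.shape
(7, 2)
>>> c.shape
(7, 2)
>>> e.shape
()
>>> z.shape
(7,)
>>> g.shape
(7, 19)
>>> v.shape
(7, 7)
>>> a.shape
(2, 7)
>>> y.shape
(7, 7)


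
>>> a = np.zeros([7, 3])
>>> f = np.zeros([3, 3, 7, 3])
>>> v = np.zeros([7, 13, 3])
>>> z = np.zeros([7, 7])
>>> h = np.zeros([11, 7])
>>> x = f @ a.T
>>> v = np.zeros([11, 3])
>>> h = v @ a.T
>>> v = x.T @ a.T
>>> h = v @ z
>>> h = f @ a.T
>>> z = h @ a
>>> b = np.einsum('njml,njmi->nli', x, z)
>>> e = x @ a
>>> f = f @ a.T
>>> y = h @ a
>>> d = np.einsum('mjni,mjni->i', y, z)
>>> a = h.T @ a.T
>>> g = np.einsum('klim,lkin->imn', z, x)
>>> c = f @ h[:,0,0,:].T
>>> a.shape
(7, 7, 3, 7)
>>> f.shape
(3, 3, 7, 7)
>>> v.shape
(7, 7, 3, 7)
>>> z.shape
(3, 3, 7, 3)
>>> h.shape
(3, 3, 7, 7)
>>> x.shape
(3, 3, 7, 7)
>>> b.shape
(3, 7, 3)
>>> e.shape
(3, 3, 7, 3)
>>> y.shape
(3, 3, 7, 3)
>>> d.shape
(3,)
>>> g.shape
(7, 3, 7)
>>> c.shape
(3, 3, 7, 3)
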